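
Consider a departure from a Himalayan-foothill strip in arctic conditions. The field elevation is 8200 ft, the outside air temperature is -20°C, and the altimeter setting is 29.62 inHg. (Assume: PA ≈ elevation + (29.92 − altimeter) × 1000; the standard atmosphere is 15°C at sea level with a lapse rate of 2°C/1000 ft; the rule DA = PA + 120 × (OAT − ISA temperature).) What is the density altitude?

Pressure altitude = 8200 + (29.92 − 29.62) × 1000 = 8200 + (+300) = 8500 ft.
ISA temperature at 8500 ft = 15 − 2 × (8500/1000) = -2°C.
ISA deviation = -20 − (-2) = -18°C.
Density altitude = 8500 + 120 × (-18) = 6340 ft.

6340 ft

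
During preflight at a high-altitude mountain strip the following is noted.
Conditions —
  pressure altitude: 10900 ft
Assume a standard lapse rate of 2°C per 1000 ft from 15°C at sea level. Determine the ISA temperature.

ISA temperature = 15 − 2 × (10900/1000) = 15 − 21.8 = -6.8°C.

-6.8°C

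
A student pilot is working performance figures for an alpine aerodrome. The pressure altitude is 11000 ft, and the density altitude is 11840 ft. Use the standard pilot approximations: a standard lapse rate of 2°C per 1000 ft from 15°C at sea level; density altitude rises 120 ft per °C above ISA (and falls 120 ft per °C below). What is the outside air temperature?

0°C

Density altitude − pressure altitude = 11840 − 11000 = +840 ft.
At 120 ft/°C that is an ISA deviation of 840/120 = +7°C.
ISA temperature at 11000 ft = 15 − 2 × (11000/1000) = -7°C.
OAT = ISA + deviation = -7 + (+7) = 0°C.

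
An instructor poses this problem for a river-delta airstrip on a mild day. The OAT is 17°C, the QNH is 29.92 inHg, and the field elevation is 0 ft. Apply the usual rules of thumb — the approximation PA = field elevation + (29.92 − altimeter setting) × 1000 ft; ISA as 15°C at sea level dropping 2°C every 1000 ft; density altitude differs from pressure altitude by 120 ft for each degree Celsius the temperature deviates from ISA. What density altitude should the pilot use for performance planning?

240 ft

Pressure altitude = 0 + (29.92 − 29.92) × 1000 = 0 + (0) = 0 ft.
ISA temperature at 0 ft = 15 − 2 × (0/1000) = 15°C.
ISA deviation = 17 − 15 = +2°C.
Density altitude = 0 + 120 × (2) = 240 ft.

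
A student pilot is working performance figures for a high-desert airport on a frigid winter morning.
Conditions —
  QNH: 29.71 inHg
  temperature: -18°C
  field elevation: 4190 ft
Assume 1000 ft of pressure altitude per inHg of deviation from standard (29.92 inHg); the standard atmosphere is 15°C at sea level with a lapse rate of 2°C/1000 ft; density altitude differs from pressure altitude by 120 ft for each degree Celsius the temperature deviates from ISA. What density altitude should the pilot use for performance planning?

Pressure altitude = 4190 + (29.92 − 29.71) × 1000 = 4190 + (+210) = 4400 ft.
ISA temperature at 4400 ft = 15 − 2 × (4400/1000) = 6.2°C.
ISA deviation = -18 − 6.2 = -24.2°C.
Density altitude = 4400 + 120 × (-24.2) = 1496 ft.

1496 ft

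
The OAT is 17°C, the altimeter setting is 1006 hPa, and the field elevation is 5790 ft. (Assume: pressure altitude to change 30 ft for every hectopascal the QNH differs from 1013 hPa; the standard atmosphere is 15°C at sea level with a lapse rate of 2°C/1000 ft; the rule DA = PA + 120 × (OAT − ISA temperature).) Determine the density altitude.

7680 ft

Pressure altitude = 5790 + (1013 − 1006) × 30 = 5790 + (+210) = 6000 ft.
ISA temperature at 6000 ft = 15 − 2 × (6000/1000) = 3°C.
ISA deviation = 17 − 3 = +14°C.
Density altitude = 6000 + 120 × (14) = 7680 ft.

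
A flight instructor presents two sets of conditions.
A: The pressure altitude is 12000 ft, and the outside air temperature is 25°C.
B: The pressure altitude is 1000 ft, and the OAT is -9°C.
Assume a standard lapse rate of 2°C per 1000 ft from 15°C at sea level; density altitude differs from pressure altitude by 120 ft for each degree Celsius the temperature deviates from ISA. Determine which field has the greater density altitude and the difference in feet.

A by 17720 ft

A: ISA temp = -9°C, deviation +34°C, DA = 12000 + 120 × 34 = 16080 ft.
B: ISA temp = 13°C, deviation -22°C, DA = 1000 + 120 × (-22) = -1640 ft.
A is higher by 16080 − (-1640) = 17720 ft.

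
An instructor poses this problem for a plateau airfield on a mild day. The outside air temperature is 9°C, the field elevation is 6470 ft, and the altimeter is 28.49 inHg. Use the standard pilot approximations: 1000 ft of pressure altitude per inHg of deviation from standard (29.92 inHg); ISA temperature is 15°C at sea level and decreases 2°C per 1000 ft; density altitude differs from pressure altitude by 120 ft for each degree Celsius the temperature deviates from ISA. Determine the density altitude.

9076 ft

Pressure altitude = 6470 + (29.92 − 28.49) × 1000 = 6470 + (+1430) = 7900 ft.
ISA temperature at 7900 ft = 15 − 2 × (7900/1000) = -0.8°C.
ISA deviation = 9 − (-0.8) = +9.8°C.
Density altitude = 7900 + 120 × (9.8) = 9076 ft.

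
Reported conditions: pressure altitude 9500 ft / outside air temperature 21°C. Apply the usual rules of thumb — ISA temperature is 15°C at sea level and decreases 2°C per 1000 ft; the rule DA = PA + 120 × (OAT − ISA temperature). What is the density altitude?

12500 ft

ISA temperature at 9500 ft = 15 − 2 × (9500/1000) = -4°C.
ISA deviation = 21 − (-4) = +25°C.
Density altitude = 9500 + 120 × (25) = 9500 + (+3000) = 12500 ft.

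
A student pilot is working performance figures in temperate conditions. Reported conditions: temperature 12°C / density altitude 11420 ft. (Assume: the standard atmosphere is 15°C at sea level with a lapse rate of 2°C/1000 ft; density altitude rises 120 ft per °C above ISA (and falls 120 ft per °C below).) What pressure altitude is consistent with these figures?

9500 ft

DA = PA + 120 × (OAT − (15 − 2·PA/1000)) = PA + 120·OAT − 1800 + 0.24·PA = 1.24·PA + 120·OAT − 1800.
So 1.24·PA = 11420 − 120 × 12 + 1800 = 11780.
PA = 11780 / 1.24 = 9500 ft.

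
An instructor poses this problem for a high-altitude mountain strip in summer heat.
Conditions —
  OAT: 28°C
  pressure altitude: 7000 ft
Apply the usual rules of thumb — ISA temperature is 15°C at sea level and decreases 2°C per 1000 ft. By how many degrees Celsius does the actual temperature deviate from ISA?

ISA temperature at 7000 ft = 15 − 2 × (7000/1000) = 1°C.
Deviation = OAT − ISA = 28 − 1 = +27°C.

ISA+27°C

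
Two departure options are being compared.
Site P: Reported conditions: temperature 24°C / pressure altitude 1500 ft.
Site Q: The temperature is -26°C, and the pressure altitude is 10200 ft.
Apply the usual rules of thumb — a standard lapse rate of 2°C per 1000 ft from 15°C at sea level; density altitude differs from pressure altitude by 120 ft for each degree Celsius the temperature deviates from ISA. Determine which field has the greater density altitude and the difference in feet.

Site Q by 4788 ft

Site P: ISA temp = 12°C, deviation +12°C, DA = 1500 + 120 × 12 = 2940 ft.
Site Q: ISA temp = -5.4°C, deviation -20.6°C, DA = 10200 + 120 × (-20.6) = 7728 ft.
Site Q is higher by 7728 − 2940 = 4788 ft.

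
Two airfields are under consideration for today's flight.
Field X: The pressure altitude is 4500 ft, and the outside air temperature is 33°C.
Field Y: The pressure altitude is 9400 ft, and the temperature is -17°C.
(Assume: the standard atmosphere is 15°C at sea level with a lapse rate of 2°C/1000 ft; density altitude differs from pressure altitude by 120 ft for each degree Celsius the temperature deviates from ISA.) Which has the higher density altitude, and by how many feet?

Field Y by 76 ft

Field X: ISA temp = 6°C, deviation +27°C, DA = 4500 + 120 × 27 = 7740 ft.
Field Y: ISA temp = -3.8°C, deviation -13.2°C, DA = 9400 + 120 × (-13.2) = 7816 ft.
Field Y is higher by 7816 − 7740 = 76 ft.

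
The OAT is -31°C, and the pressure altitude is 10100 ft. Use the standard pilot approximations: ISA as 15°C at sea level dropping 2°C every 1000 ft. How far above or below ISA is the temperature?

ISA-25.8°C

ISA temperature at 10100 ft = 15 − 2 × (10100/1000) = -5.2°C.
Deviation = OAT − ISA = -31 − (-5.2) = -25.8°C.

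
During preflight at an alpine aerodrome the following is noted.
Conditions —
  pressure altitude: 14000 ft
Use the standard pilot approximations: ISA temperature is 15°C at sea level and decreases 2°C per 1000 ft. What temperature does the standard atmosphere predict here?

ISA temperature = 15 − 2 × (14000/1000) = 15 − 28 = -13°C.

-13°C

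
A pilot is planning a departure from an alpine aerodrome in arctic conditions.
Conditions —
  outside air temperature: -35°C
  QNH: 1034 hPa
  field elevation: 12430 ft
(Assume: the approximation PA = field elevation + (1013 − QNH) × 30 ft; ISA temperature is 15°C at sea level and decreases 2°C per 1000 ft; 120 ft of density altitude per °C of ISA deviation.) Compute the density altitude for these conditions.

8632 ft

Pressure altitude = 12430 + (1013 − 1034) × 30 = 12430 + (-630) = 11800 ft.
ISA temperature at 11800 ft = 15 − 2 × (11800/1000) = -8.6°C.
ISA deviation = -35 − (-8.6) = -26.4°C.
Density altitude = 11800 + 120 × (-26.4) = 8632 ft.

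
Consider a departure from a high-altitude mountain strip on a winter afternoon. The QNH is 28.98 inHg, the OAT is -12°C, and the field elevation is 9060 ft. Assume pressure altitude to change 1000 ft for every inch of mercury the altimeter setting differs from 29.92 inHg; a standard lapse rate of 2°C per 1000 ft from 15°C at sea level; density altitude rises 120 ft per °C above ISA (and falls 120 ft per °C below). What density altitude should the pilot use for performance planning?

Pressure altitude = 9060 + (29.92 − 28.98) × 1000 = 9060 + (+940) = 10000 ft.
ISA temperature at 10000 ft = 15 − 2 × (10000/1000) = -5°C.
ISA deviation = -12 − (-5) = -7°C.
Density altitude = 10000 + 120 × (-7) = 9160 ft.

9160 ft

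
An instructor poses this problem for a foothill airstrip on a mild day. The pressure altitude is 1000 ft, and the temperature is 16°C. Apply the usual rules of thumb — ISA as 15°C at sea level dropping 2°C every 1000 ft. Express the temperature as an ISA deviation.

ISA temperature at 1000 ft = 15 − 2 × (1000/1000) = 13°C.
Deviation = OAT − ISA = 16 − 13 = +3°C.

ISA+3°C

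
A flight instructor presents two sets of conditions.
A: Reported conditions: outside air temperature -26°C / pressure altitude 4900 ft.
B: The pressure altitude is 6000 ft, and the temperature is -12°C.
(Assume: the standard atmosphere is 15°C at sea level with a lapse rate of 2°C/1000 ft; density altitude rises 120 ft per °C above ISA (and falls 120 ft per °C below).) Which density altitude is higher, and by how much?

B by 3044 ft

A: ISA temp = 5.2°C, deviation -31.2°C, DA = 4900 + 120 × (-31.2) = 1156 ft.
B: ISA temp = 3°C, deviation -15°C, DA = 6000 + 120 × (-15) = 4200 ft.
B is higher by 4200 − 1156 = 3044 ft.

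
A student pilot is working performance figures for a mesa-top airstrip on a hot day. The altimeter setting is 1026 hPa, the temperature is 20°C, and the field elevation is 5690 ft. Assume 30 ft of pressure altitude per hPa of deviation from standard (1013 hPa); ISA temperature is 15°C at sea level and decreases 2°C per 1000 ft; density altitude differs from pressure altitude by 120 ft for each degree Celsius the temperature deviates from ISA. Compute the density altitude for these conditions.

7172 ft

Pressure altitude = 5690 + (1013 − 1026) × 30 = 5690 + (-390) = 5300 ft.
ISA temperature at 5300 ft = 15 − 2 × (5300/1000) = 4.4°C.
ISA deviation = 20 − 4.4 = +15.6°C.
Density altitude = 5300 + 120 × (15.6) = 7172 ft.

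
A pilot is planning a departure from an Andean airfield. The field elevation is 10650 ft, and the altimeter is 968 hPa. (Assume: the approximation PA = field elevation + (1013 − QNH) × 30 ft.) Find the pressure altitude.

12000 ft

Pressure correction = (1013 − 968) × 30 = +1350 ft.
Pressure altitude = 10650 + (+1350) = 12000 ft.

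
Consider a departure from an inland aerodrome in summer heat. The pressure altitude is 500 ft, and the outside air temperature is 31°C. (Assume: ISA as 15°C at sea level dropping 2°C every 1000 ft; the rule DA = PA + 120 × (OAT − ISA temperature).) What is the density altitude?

2540 ft

ISA temperature at 500 ft = 15 − 2 × (500/1000) = 14°C.
ISA deviation = 31 − 14 = +17°C.
Density altitude = 500 + 120 × (17) = 500 + (+2040) = 2540 ft.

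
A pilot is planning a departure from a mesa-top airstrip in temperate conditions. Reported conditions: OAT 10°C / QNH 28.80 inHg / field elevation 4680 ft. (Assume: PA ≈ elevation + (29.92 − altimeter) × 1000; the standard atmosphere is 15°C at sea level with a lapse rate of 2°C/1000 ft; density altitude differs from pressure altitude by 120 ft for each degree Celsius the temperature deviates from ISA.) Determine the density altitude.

6592 ft

Pressure altitude = 4680 + (29.92 − 28.80) × 1000 = 4680 + (+1120) = 5800 ft.
ISA temperature at 5800 ft = 15 − 2 × (5800/1000) = 3.4°C.
ISA deviation = 10 − 3.4 = +6.6°C.
Density altitude = 5800 + 120 × (6.6) = 6592 ft.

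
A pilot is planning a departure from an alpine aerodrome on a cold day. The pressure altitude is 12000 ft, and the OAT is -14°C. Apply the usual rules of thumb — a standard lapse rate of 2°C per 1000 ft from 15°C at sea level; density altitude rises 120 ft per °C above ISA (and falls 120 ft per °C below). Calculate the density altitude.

ISA temperature at 12000 ft = 15 − 2 × (12000/1000) = -9°C.
ISA deviation = -14 − (-9) = -5°C.
Density altitude = 12000 + 120 × (-5) = 12000 + (-600) = 11400 ft.

11400 ft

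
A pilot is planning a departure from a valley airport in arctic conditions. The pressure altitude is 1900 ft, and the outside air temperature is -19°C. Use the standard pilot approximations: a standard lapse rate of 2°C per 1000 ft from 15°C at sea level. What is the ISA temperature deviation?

ISA temperature at 1900 ft = 15 − 2 × (1900/1000) = 11.2°C.
Deviation = OAT − ISA = -19 − 11.2 = -30.2°C.

ISA-30.2°C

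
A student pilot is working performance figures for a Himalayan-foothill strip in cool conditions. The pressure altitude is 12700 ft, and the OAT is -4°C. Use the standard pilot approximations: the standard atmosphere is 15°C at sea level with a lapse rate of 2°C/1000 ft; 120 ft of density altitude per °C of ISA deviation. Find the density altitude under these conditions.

13468 ft

ISA temperature at 12700 ft = 15 − 2 × (12700/1000) = -10.4°C.
ISA deviation = -4 − (-10.4) = +6.4°C.
Density altitude = 12700 + 120 × (6.4) = 12700 + (+768) = 13468 ft.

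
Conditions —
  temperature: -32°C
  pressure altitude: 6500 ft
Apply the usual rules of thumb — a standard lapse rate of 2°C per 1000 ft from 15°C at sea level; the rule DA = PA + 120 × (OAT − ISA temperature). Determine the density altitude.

ISA temperature at 6500 ft = 15 − 2 × (6500/1000) = 2°C.
ISA deviation = -32 − 2 = -34°C.
Density altitude = 6500 + 120 × (-34) = 6500 + (-4080) = 2420 ft.

2420 ft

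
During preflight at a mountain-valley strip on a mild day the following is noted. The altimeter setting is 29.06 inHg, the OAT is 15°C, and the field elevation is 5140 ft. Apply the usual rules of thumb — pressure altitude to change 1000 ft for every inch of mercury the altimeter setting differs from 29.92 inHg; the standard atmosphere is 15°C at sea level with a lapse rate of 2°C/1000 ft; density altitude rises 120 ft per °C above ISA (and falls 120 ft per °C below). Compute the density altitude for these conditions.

7440 ft

Pressure altitude = 5140 + (29.92 − 29.06) × 1000 = 5140 + (+860) = 6000 ft.
ISA temperature at 6000 ft = 15 − 2 × (6000/1000) = 3°C.
ISA deviation = 15 − 3 = +12°C.
Density altitude = 6000 + 120 × (12) = 7440 ft.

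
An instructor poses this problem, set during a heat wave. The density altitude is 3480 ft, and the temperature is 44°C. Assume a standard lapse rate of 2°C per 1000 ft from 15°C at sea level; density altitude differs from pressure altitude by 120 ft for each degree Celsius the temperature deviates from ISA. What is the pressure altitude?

DA = PA + 120 × (OAT − (15 − 2·PA/1000)) = PA + 120·OAT − 1800 + 0.24·PA = 1.24·PA + 120·OAT − 1800.
So 1.24·PA = 3480 − 120 × 44 + 1800 = 0.
PA = 0 / 1.24 = 0 ft.

0 ft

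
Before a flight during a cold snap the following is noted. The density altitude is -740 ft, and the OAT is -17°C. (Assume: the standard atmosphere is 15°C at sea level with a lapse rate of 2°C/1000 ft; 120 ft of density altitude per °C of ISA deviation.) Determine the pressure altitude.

DA = PA + 120 × (OAT − (15 − 2·PA/1000)) = PA + 120·OAT − 1800 + 0.24·PA = 1.24·PA + 120·OAT − 1800.
So 1.24·PA = -740 − 120 × (-17) + 1800 = 3100.
PA = 3100 / 1.24 = 2500 ft.

2500 ft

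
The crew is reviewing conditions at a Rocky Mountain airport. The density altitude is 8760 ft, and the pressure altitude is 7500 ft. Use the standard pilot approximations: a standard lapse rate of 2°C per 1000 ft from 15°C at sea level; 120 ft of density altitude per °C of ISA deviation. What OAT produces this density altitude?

Density altitude − pressure altitude = 8760 − 7500 = +1260 ft.
At 120 ft/°C that is an ISA deviation of 1260/120 = +10.5°C.
ISA temperature at 7500 ft = 15 − 2 × (7500/1000) = 0°C.
OAT = ISA + deviation = 0 + (+10.5) = 10.5°C.

10.5°C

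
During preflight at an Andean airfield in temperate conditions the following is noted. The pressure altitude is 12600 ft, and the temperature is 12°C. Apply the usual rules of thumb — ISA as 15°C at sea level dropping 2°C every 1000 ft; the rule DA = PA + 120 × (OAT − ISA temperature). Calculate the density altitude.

15264 ft

ISA temperature at 12600 ft = 15 − 2 × (12600/1000) = -10.2°C.
ISA deviation = 12 − (-10.2) = +22.2°C.
Density altitude = 12600 + 120 × (22.2) = 12600 + (+2664) = 15264 ft.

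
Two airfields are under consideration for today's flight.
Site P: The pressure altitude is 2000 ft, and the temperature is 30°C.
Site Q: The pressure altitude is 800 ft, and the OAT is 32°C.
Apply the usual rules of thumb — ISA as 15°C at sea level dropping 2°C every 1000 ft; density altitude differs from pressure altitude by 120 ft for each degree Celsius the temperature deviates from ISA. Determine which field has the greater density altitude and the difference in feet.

Site P: ISA temp = 11°C, deviation +19°C, DA = 2000 + 120 × 19 = 4280 ft.
Site Q: ISA temp = 13.4°C, deviation +18.6°C, DA = 800 + 120 × 18.6 = 3032 ft.
Site P is higher by 4280 − 3032 = 1248 ft.

Site P by 1248 ft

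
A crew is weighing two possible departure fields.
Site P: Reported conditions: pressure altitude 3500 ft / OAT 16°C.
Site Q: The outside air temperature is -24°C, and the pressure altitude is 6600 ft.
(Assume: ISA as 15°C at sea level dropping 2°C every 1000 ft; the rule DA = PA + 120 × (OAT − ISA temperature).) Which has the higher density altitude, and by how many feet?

Site P by 956 ft

Site P: ISA temp = 8°C, deviation +8°C, DA = 3500 + 120 × 8 = 4460 ft.
Site Q: ISA temp = 1.8°C, deviation -25.8°C, DA = 6600 + 120 × (-25.8) = 3504 ft.
Site P is higher by 4460 − 3504 = 956 ft.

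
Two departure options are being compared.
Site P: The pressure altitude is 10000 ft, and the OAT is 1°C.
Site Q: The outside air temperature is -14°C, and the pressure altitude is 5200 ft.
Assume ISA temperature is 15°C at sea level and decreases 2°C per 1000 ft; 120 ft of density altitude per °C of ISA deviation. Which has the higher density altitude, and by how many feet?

Site P by 7752 ft

Site P: ISA temp = -5°C, deviation +6°C, DA = 10000 + 120 × 6 = 10720 ft.
Site Q: ISA temp = 4.6°C, deviation -18.6°C, DA = 5200 + 120 × (-18.6) = 2968 ft.
Site P is higher by 10720 − 2968 = 7752 ft.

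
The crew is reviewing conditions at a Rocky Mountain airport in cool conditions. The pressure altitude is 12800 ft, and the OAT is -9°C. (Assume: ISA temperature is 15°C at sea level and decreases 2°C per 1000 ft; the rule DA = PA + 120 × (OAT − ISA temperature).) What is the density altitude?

12992 ft

ISA temperature at 12800 ft = 15 − 2 × (12800/1000) = -10.6°C.
ISA deviation = -9 − (-10.6) = +1.6°C.
Density altitude = 12800 + 120 × (1.6) = 12800 + (+192) = 12992 ft.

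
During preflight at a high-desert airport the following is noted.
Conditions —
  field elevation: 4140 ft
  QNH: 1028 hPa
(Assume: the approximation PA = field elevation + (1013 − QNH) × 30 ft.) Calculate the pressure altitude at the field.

Pressure correction = (1013 − 1028) × 30 = -450 ft.
Pressure altitude = 4140 + (-450) = 3690 ft.

3690 ft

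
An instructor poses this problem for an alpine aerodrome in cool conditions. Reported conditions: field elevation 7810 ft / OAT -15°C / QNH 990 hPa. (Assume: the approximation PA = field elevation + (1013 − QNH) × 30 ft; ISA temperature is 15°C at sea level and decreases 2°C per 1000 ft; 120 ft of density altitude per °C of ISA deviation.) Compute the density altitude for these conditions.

Pressure altitude = 7810 + (1013 − 990) × 30 = 7810 + (+690) = 8500 ft.
ISA temperature at 8500 ft = 15 − 2 × (8500/1000) = -2°C.
ISA deviation = -15 − (-2) = -13°C.
Density altitude = 8500 + 120 × (-13) = 6940 ft.

6940 ft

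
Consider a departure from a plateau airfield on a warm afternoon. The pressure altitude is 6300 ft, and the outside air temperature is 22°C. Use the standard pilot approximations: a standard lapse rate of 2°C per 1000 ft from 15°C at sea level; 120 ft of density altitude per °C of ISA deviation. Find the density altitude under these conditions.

8652 ft

ISA temperature at 6300 ft = 15 − 2 × (6300/1000) = 2.4°C.
ISA deviation = 22 − 2.4 = +19.6°C.
Density altitude = 6300 + 120 × (19.6) = 6300 + (+2352) = 8652 ft.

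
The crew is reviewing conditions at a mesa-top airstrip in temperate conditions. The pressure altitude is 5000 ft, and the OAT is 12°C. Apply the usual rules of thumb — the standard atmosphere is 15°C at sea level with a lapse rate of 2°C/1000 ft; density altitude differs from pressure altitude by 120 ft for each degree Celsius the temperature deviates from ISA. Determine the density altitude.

ISA temperature at 5000 ft = 15 − 2 × (5000/1000) = 5°C.
ISA deviation = 12 − 5 = +7°C.
Density altitude = 5000 + 120 × (7) = 5000 + (+840) = 5840 ft.

5840 ft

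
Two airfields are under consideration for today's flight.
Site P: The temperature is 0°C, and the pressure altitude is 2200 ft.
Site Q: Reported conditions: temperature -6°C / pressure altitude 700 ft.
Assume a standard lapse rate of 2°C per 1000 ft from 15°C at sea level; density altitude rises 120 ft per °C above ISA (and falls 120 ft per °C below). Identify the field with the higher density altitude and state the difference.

Site P by 2580 ft

Site P: ISA temp = 10.6°C, deviation -10.6°C, DA = 2200 + 120 × (-10.6) = 928 ft.
Site Q: ISA temp = 13.6°C, deviation -19.6°C, DA = 700 + 120 × (-19.6) = -1652 ft.
Site P is higher by 928 − (-1652) = 2580 ft.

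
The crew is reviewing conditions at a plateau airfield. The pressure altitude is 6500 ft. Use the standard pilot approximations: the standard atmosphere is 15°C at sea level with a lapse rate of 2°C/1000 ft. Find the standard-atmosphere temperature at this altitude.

ISA temperature = 15 − 2 × (6500/1000) = 15 − 13 = 2°C.

2°C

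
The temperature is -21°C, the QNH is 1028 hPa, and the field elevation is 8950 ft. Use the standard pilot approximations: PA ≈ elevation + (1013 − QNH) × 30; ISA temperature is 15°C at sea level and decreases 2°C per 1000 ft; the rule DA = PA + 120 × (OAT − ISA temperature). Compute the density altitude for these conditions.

Pressure altitude = 8950 + (1013 − 1028) × 30 = 8950 + (-450) = 8500 ft.
ISA temperature at 8500 ft = 15 − 2 × (8500/1000) = -2°C.
ISA deviation = -21 − (-2) = -19°C.
Density altitude = 8500 + 120 × (-19) = 6220 ft.

6220 ft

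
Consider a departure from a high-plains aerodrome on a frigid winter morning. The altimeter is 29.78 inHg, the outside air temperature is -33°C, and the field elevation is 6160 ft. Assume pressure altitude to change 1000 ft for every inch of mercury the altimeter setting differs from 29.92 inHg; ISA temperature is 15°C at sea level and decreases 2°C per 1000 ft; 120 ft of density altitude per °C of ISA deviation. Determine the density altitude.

2052 ft

Pressure altitude = 6160 + (29.92 − 29.78) × 1000 = 6160 + (+140) = 6300 ft.
ISA temperature at 6300 ft = 15 − 2 × (6300/1000) = 2.4°C.
ISA deviation = -33 − 2.4 = -35.4°C.
Density altitude = 6300 + 120 × (-35.4) = 2052 ft.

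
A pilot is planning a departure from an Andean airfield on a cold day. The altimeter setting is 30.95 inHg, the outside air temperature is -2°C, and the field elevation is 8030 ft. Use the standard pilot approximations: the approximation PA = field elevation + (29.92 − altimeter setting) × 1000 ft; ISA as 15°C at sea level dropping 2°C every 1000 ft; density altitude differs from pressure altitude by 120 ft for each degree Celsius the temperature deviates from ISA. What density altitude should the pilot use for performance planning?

6640 ft

Pressure altitude = 8030 + (29.92 − 30.95) × 1000 = 8030 + (-1030) = 7000 ft.
ISA temperature at 7000 ft = 15 − 2 × (7000/1000) = 1°C.
ISA deviation = -2 − 1 = -3°C.
Density altitude = 7000 + 120 × (-3) = 6640 ft.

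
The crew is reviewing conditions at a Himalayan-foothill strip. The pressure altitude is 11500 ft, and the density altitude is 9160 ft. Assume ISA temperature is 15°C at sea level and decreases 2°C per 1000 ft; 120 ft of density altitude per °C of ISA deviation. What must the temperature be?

Density altitude − pressure altitude = 9160 − 11500 = -2340 ft.
At 120 ft/°C that is an ISA deviation of -2340/120 = -19.5°C.
ISA temperature at 11500 ft = 15 − 2 × (11500/1000) = -8°C.
OAT = ISA + deviation = -8 + (-19.5) = -27.5°C.

-27.5°C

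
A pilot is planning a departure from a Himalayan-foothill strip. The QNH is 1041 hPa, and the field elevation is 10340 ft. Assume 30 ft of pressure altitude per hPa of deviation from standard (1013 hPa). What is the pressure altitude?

9500 ft

Pressure correction = (1013 − 1041) × 30 = -840 ft.
Pressure altitude = 10340 + (-840) = 9500 ft.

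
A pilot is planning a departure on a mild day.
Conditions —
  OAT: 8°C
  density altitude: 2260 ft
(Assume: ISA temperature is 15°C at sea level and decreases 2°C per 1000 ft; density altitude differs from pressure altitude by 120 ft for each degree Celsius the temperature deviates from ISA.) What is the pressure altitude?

DA = PA + 120 × (OAT − (15 − 2·PA/1000)) = PA + 120·OAT − 1800 + 0.24·PA = 1.24·PA + 120·OAT − 1800.
So 1.24·PA = 2260 − 120 × 8 + 1800 = 3100.
PA = 3100 / 1.24 = 2500 ft.

2500 ft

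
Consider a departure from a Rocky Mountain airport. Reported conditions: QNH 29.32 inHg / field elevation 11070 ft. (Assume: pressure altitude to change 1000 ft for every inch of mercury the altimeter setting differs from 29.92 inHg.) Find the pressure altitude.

11670 ft

Pressure correction = (29.92 − 29.32) × 1000 = +600 ft.
Pressure altitude = 11070 + (+600) = 11670 ft.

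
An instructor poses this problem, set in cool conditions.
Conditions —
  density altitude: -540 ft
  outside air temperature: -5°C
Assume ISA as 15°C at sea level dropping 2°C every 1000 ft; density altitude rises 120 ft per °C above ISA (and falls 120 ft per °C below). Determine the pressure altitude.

DA = PA + 120 × (OAT − (15 − 2·PA/1000)) = PA + 120·OAT − 1800 + 0.24·PA = 1.24·PA + 120·OAT − 1800.
So 1.24·PA = -540 − 120 × (-5) + 1800 = 1860.
PA = 1860 / 1.24 = 1500 ft.

1500 ft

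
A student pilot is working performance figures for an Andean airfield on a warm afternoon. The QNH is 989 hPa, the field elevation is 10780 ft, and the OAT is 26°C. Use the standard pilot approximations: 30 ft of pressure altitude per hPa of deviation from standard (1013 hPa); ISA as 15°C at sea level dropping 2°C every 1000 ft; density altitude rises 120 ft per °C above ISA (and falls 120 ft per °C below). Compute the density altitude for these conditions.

15580 ft

Pressure altitude = 10780 + (1013 − 989) × 30 = 10780 + (+720) = 11500 ft.
ISA temperature at 11500 ft = 15 − 2 × (11500/1000) = -8°C.
ISA deviation = 26 − (-8) = +34°C.
Density altitude = 11500 + 120 × (34) = 15580 ft.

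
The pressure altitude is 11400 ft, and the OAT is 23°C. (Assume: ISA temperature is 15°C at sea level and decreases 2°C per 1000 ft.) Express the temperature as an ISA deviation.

ISA+30.8°C

ISA temperature at 11400 ft = 15 − 2 × (11400/1000) = -7.8°C.
Deviation = OAT − ISA = 23 − (-7.8) = +30.8°C.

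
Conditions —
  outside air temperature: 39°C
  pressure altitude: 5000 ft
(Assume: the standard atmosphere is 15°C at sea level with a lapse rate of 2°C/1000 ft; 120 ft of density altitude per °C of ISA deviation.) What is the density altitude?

9080 ft

ISA temperature at 5000 ft = 15 − 2 × (5000/1000) = 5°C.
ISA deviation = 39 − 5 = +34°C.
Density altitude = 5000 + 120 × (34) = 5000 + (+4080) = 9080 ft.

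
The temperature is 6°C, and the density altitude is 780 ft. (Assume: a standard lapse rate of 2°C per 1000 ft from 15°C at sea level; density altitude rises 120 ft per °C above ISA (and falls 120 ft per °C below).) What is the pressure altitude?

DA = PA + 120 × (OAT − (15 − 2·PA/1000)) = PA + 120·OAT − 1800 + 0.24·PA = 1.24·PA + 120·OAT − 1800.
So 1.24·PA = 780 − 120 × 6 + 1800 = 1860.
PA = 1860 / 1.24 = 1500 ft.

1500 ft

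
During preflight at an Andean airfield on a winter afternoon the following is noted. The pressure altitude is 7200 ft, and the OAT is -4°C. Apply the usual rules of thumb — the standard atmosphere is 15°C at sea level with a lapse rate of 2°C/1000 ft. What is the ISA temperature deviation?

ISA temperature at 7200 ft = 15 − 2 × (7200/1000) = 0.6°C.
Deviation = OAT − ISA = -4 − 0.6 = -4.6°C.

ISA-4.6°C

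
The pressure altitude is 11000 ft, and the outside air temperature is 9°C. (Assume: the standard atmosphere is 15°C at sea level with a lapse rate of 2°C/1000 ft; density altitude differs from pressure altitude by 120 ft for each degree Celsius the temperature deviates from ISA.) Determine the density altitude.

12920 ft

ISA temperature at 11000 ft = 15 − 2 × (11000/1000) = -7°C.
ISA deviation = 9 − (-7) = +16°C.
Density altitude = 11000 + 120 × (16) = 11000 + (+1920) = 12920 ft.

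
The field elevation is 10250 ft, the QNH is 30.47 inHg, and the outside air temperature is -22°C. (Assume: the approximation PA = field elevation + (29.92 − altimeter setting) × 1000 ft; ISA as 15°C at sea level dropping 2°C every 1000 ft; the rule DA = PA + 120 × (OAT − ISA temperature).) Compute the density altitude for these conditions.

Pressure altitude = 10250 + (29.92 − 30.47) × 1000 = 10250 + (-550) = 9700 ft.
ISA temperature at 9700 ft = 15 − 2 × (9700/1000) = -4.4°C.
ISA deviation = -22 − (-4.4) = -17.6°C.
Density altitude = 9700 + 120 × (-17.6) = 7588 ft.

7588 ft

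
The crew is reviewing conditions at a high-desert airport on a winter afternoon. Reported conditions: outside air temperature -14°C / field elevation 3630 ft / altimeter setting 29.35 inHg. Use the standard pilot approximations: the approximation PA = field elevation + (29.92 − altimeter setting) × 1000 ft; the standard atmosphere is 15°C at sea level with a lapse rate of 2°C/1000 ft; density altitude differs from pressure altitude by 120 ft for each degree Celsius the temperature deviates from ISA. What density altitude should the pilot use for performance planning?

Pressure altitude = 3630 + (29.92 − 29.35) × 1000 = 3630 + (+570) = 4200 ft.
ISA temperature at 4200 ft = 15 − 2 × (4200/1000) = 6.6°C.
ISA deviation = -14 − 6.6 = -20.6°C.
Density altitude = 4200 + 120 × (-20.6) = 1728 ft.

1728 ft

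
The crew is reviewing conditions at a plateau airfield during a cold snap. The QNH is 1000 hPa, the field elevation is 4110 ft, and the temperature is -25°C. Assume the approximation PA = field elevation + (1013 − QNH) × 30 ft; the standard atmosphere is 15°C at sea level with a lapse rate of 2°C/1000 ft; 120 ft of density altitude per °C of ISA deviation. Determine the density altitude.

Pressure altitude = 4110 + (1013 − 1000) × 30 = 4110 + (+390) = 4500 ft.
ISA temperature at 4500 ft = 15 − 2 × (4500/1000) = 6°C.
ISA deviation = -25 − 6 = -31°C.
Density altitude = 4500 + 120 × (-31) = 780 ft.

780 ft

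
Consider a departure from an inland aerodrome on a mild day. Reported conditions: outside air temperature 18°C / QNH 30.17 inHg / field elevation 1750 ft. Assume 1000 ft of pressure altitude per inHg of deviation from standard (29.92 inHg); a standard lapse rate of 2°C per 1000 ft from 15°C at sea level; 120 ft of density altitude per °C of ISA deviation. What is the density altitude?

Pressure altitude = 1750 + (29.92 − 30.17) × 1000 = 1750 + (-250) = 1500 ft.
ISA temperature at 1500 ft = 15 − 2 × (1500/1000) = 12°C.
ISA deviation = 18 − 12 = +6°C.
Density altitude = 1500 + 120 × (6) = 2220 ft.

2220 ft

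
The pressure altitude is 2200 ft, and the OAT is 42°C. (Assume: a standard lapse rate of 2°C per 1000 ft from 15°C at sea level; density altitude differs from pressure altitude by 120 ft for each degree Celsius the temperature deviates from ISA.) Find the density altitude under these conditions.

5968 ft

ISA temperature at 2200 ft = 15 − 2 × (2200/1000) = 10.6°C.
ISA deviation = 42 − 10.6 = +31.4°C.
Density altitude = 2200 + 120 × (31.4) = 2200 + (+3768) = 5968 ft.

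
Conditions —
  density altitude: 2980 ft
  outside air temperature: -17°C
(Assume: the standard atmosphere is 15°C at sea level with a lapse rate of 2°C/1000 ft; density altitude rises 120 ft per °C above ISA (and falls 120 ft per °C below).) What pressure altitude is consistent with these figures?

5500 ft

DA = PA + 120 × (OAT − (15 − 2·PA/1000)) = PA + 120·OAT − 1800 + 0.24·PA = 1.24·PA + 120·OAT − 1800.
So 1.24·PA = 2980 − 120 × (-17) + 1800 = 6820.
PA = 6820 / 1.24 = 5500 ft.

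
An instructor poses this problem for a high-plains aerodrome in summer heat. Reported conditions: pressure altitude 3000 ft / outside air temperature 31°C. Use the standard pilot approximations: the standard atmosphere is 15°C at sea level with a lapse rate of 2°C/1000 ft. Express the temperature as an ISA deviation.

ISA temperature at 3000 ft = 15 − 2 × (3000/1000) = 9°C.
Deviation = OAT − ISA = 31 − 9 = +22°C.

ISA+22°C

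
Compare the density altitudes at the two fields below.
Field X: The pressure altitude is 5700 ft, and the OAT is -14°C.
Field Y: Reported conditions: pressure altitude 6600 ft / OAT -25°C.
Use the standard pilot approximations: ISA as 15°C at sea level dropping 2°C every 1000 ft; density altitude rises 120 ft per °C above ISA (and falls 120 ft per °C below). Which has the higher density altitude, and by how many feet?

Field X by 204 ft

Field X: ISA temp = 3.6°C, deviation -17.6°C, DA = 5700 + 120 × (-17.6) = 3588 ft.
Field Y: ISA temp = 1.8°C, deviation -26.8°C, DA = 6600 + 120 × (-26.8) = 3384 ft.
Field X is higher by 3588 − 3384 = 204 ft.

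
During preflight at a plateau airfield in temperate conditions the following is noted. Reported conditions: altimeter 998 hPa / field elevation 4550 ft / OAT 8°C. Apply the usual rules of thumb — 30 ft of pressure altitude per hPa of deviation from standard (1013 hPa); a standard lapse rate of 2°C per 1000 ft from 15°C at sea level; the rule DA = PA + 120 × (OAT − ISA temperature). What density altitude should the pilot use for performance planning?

5360 ft

Pressure altitude = 4550 + (1013 − 998) × 30 = 4550 + (+450) = 5000 ft.
ISA temperature at 5000 ft = 15 − 2 × (5000/1000) = 5°C.
ISA deviation = 8 − 5 = +3°C.
Density altitude = 5000 + 120 × (3) = 5360 ft.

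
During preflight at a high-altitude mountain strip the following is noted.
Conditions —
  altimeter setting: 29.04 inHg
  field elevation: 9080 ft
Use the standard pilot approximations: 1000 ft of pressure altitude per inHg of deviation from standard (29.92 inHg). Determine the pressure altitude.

Pressure correction = (29.92 − 29.04) × 1000 = +880 ft.
Pressure altitude = 9080 + (+880) = 9960 ft.

9960 ft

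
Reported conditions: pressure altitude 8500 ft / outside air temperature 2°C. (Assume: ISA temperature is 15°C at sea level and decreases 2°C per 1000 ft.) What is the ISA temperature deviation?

ISA temperature at 8500 ft = 15 − 2 × (8500/1000) = -2°C.
Deviation = OAT − ISA = 2 − (-2) = +4°C.

ISA+4°C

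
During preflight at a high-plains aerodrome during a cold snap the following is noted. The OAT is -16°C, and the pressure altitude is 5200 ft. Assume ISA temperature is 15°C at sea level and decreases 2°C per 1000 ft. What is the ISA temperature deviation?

ISA-20.6°C

ISA temperature at 5200 ft = 15 − 2 × (5200/1000) = 4.6°C.
Deviation = OAT − ISA = -16 − 4.6 = -20.6°C.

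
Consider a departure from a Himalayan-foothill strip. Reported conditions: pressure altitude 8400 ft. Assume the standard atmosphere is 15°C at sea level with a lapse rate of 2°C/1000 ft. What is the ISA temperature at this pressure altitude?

-1.8°C

ISA temperature = 15 − 2 × (8400/1000) = 15 − 16.8 = -1.8°C.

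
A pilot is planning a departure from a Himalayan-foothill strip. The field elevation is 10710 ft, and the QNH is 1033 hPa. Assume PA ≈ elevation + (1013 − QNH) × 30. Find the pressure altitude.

Pressure correction = (1013 − 1033) × 30 = -600 ft.
Pressure altitude = 10710 + (-600) = 10110 ft.

10110 ft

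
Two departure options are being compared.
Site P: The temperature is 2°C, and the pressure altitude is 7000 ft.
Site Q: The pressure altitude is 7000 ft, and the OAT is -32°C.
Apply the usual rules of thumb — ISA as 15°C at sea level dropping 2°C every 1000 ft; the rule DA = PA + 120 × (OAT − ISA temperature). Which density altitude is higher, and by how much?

Site P by 4080 ft

Site P: ISA temp = 1°C, deviation +1°C, DA = 7000 + 120 × 1 = 7120 ft.
Site Q: ISA temp = 1°C, deviation -33°C, DA = 7000 + 120 × (-33) = 3040 ft.
Site P is higher by 7120 − 3040 = 4080 ft.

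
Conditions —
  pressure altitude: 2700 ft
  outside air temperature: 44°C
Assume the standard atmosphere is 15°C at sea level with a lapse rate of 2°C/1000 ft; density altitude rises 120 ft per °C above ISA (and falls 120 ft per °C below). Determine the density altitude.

ISA temperature at 2700 ft = 15 − 2 × (2700/1000) = 9.6°C.
ISA deviation = 44 − 9.6 = +34.4°C.
Density altitude = 2700 + 120 × (34.4) = 2700 + (+4128) = 6828 ft.

6828 ft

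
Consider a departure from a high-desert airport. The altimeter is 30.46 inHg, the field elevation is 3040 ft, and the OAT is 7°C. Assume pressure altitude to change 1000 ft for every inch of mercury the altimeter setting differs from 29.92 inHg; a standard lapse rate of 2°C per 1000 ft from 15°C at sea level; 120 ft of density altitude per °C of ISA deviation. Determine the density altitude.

2140 ft

Pressure altitude = 3040 + (29.92 − 30.46) × 1000 = 3040 + (-540) = 2500 ft.
ISA temperature at 2500 ft = 15 − 2 × (2500/1000) = 10°C.
ISA deviation = 7 − 10 = -3°C.
Density altitude = 2500 + 120 × (-3) = 2140 ft.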